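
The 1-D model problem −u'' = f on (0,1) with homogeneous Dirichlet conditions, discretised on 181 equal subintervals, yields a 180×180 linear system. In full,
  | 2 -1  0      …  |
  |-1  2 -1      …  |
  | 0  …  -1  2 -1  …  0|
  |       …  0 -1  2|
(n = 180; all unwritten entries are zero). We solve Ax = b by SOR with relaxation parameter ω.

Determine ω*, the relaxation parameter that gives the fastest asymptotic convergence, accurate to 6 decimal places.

ω* = 1.965880

[ρ_J] n=180: ρ(B_J) = cos(π/(n+1)) = cos(π/181) = 0.999849.
1 − cos²(π/181) = sin²(π/181) ⇒ √(1−ρ_J²) = sin(π/181) = 0.0173560.
ω* = 2/(1+0.0173560) = 1.965880
and ρ(B_{ω*}) = 1.965880 − 1 = 0.965880.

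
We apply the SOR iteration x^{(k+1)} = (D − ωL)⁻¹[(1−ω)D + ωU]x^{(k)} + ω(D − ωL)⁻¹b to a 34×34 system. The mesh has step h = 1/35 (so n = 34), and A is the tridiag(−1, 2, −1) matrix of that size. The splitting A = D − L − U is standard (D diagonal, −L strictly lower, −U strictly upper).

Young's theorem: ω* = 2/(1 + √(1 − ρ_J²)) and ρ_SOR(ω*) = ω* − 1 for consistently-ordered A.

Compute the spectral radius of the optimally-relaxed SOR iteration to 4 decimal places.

n=34: λ(B_J) = 1 − λ(A)/2 = cos(kπ/35); k=1 gives ρ_J = 0.9960.
root = sin(π/35) = 0.08964  (since 1−cos² = sin²).
ω* = 2 / (1 + 0.08964) = 2 / 1.08964 ≈ 1.8355.
ρ_SOR = ω* − 1 ≈ 0.8355.

ρ_SOR = 0.8355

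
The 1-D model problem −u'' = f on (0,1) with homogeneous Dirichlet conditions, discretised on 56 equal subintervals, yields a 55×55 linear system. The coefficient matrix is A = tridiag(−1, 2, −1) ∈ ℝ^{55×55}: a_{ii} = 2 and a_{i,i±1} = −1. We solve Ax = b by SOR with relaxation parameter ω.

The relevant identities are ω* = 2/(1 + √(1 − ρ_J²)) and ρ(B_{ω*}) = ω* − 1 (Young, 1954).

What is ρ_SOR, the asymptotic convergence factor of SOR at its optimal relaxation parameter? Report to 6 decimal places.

ρ_SOR = 0.893813

ρ_J = max_k |cos(kπ/56)| = cos(π/56) = 0.998427
√(1−ρ_J²) = |sin(π/56)| = 0.0560704
ω* = 2/(1+0.0560704) = 1.893813
[ρ_SOR] ω* − 1 = 0.893813.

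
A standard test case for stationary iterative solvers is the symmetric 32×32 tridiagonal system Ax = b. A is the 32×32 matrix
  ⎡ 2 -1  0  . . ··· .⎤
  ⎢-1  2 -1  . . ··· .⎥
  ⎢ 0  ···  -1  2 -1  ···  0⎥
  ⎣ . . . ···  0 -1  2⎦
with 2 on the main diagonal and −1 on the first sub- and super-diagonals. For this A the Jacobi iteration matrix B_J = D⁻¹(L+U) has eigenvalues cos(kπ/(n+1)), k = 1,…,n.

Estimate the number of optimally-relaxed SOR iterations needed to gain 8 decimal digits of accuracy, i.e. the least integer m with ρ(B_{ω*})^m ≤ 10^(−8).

With n=32, ρ(Jacobi) = cos(π/33) = 0.9954719.
√(1−ρ_J²) = |sin(π/33)| = 0.0950560
So ω* = 2/1.0950560 = 1.8263906 (Young).
ρ(B_{ω*}) = ω*−1 = 0.8263906
For 8 digits: m = 8·ln10 / (−ln 0.8263906) = 18.4207/0.190688 = 96.601; round up → m = 97.

m = 97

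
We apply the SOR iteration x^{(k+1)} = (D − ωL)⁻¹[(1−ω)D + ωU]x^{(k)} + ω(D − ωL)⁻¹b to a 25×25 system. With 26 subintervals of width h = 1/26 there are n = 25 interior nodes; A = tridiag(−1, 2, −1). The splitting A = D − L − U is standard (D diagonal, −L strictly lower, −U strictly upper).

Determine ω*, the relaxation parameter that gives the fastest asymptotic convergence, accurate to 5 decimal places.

ω* = 1.78486

[ρ_J] n=25: ρ(B_J) = cos(π/(n+1)) = cos(π/26) = 0.99271.
1 − cos²(π/26) = sin²(π/26) ⇒ √(1−ρ_J²) = sin(π/26) = 0.120537.
ω* = 2/(1+0.120537) = 1.78486
At ω = 1.78486 every |λ(B_ω)| = ω−1, so ρ_SOR = 0.78486.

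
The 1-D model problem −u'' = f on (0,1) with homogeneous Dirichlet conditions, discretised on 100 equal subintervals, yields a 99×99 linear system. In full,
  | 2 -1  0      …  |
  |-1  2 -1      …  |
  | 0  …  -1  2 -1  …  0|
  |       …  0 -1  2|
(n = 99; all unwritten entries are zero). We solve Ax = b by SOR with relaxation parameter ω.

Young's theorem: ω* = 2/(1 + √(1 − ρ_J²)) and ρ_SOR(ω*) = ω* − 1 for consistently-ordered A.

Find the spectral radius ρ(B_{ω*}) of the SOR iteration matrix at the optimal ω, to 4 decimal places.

ρ_SOR = 0.9391

B_J for the 99×99 system has eigenvalues cos(kπ/100); ρ_J = cos(π/100) = 0.9995.
√(1−ρ_J²) = |sin(π/100)| = 0.03141
[ω*] 2 ÷ (1 + 0.03141) = 2 ÷ 1.03141 = 1.9391.
and ρ(B_{ω*}) = 1.9391 − 1 = 0.9391.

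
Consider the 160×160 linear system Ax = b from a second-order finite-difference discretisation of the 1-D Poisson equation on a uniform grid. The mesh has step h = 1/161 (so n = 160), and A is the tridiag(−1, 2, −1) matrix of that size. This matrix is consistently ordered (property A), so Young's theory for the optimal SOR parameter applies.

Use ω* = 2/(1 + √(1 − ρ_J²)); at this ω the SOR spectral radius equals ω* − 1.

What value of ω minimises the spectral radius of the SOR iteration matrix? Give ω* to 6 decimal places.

ρ_J = max_k |cos(kπ/161)| = cos(π/161) = 0.999810
√(1−ρ_J²) = |sin(π/161)| = 0.0195118
ω* = 2/(1 + 0.0195118) = 2/1.0195118 = 1.961723.
and ρ(B_{ω*}) = 1.961723 − 1 = 0.961723.

ω* = 1.961723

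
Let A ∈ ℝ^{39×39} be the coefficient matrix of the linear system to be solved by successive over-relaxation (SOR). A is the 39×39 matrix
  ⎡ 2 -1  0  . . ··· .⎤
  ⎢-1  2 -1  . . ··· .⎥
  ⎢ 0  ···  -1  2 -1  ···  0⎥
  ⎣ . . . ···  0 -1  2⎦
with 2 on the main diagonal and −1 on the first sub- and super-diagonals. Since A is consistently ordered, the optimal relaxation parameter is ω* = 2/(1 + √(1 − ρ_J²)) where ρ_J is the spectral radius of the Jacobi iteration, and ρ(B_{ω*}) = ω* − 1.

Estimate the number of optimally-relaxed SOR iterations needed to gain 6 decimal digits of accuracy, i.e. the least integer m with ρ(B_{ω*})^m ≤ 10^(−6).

m = 88

With n=39, ρ(Jacobi) = cos(π/40) = 0.9969173.
√(1−ρ_J²) simplifies to sin(π/40) = 0.0784591.
[ω*] 2 ÷ (1 + 0.0784591) = 2 ÷ 1.0784591 = 1.8544978.
ρ_SOR = ω* − 1 = 1.8544978 − 1 = 0.8544978.
6·ln10 = 13.8155; −ln(0.8544978) = 0.157241; m = ⌈13.8155/0.157241⌉ = ⌈87.862⌉ = 88.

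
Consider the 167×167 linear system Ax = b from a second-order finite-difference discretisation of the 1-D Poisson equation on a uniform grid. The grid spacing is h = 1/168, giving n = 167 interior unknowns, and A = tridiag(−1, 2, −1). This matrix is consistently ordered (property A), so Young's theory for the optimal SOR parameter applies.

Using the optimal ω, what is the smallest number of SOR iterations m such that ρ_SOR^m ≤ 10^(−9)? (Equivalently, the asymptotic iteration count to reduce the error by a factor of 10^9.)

m = 555

n=167: λ(B_J) = 1 − λ(A)/2 = cos(kπ/168); k=1 gives ρ_J = 0.9998252.
√(1 − cos²(π/168)) = sin(π/168) ≈ 0.0186989.
[ω*] 2 ÷ (1 + 0.0186989) = 2 ÷ 1.0186989 = 1.9632887.
ρ_SOR = ω* − 1 ≈ 0.9632887.
9·ln10 = 20.7233; −ln(0.9632887) = 0.0374021; m = ⌈20.7233/0.0374021⌉ = ⌈554.068⌉ = 555.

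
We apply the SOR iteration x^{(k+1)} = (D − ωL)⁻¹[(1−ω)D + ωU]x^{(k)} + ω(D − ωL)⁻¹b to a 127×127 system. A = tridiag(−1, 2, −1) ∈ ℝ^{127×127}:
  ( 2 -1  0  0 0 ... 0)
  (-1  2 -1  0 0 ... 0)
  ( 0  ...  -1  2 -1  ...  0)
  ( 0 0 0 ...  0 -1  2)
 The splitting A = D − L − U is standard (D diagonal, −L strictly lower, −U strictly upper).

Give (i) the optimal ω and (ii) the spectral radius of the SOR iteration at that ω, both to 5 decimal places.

ω* = 1.95209, ρ_SOR = 0.95209

spectrum of D⁻¹(L+U) = {cos(kπ/128) : 1≤k≤127}; ρ_J = cos(π/128) = 0.99970.
√(1−ρ_J²) = |sin(π/128)| = 0.024541
[ω*] 2 ÷ (1 + 0.024541) = 2 ÷ 1.024541 = 1.95209.
Hence ρ(B_{ω*}) = 1.95209 − 1 = 0.95209.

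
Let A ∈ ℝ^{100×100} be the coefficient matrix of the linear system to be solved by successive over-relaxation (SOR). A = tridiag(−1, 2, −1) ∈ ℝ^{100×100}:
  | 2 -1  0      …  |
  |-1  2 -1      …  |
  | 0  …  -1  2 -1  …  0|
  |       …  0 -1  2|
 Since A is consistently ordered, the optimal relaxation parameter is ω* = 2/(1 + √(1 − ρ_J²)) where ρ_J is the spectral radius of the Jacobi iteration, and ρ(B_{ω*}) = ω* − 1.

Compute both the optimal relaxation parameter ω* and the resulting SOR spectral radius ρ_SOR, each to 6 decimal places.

n=100: λ(B_J) = 1 − λ(A)/2 = cos(kπ/101); k=1 gives ρ_J = 0.999516.
√(1−ρ_J²) simplifies to sin(π/101) = 0.0310999.
ω* = 2/(1 + 0.0310999) = 2/1.0310999 = 1.939676.
ρ(B_{ω*}) = ω*−1 = 0.939676

ω* = 1.939676, ρ_SOR = 0.939676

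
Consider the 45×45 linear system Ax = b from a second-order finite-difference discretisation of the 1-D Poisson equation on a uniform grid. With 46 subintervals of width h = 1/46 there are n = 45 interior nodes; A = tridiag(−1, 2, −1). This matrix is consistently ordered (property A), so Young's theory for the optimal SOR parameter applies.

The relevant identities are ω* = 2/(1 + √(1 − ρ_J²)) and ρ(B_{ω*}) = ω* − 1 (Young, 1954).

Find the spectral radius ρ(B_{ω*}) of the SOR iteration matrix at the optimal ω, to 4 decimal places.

B_J for the 45×45 system has eigenvalues cos(kπ/46); ρ_J = cos(π/46) = 0.9977.
√(1−ρ_J²) simplifies to sin(π/46) = 0.06824.
Then 2/(1+√(1−ρ_J²)) = 2/(1+0.06824); ω* = 2/1.06824 = 1.8722.
ρ_SOR = ω* − 1 = 1.8722 − 1 = 0.8722.

ρ_SOR = 0.8722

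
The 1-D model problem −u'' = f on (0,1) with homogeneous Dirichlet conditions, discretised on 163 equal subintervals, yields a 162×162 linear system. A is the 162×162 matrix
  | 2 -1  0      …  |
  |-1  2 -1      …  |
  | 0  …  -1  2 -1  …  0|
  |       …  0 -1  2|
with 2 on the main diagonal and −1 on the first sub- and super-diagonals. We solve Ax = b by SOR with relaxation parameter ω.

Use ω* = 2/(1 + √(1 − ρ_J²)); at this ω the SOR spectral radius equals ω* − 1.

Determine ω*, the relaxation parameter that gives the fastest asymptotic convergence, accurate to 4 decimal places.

ω* = 1.9622

ρ_J = max_k |cos(kπ/163)| = cos(π/163) = 0.9998
√(1−ρ_J²) simplifies to sin(π/163) = 0.01927.
Young: ω* = 2/(1+√(1−ρ_J²)) = 2/(1+0.01927) = 2/1.01927 = 1.9622.
and ρ(B_{ω*}) = 1.9622 − 1 = 0.9622.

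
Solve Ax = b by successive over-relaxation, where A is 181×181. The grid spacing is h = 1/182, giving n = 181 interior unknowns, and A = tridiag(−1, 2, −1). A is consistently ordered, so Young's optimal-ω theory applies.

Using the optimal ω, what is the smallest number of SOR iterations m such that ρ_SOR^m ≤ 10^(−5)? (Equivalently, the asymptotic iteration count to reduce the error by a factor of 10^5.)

½·tridiag(1,0,1) at n=181: λ_k = cos(kπ/182); max |λ| at k=1 ⇒ ρ_J = cos(π/182) ≈ 0.9998510.
root = sin(π/182) = 0.0172606  (since 1−cos² = sin²).
Young: ω* = 2/(1+√(1−ρ_J²)) = 2/(1+0.0172606) = 2/1.0172606 = 1.9660645.
ρ(B_{ω*}) = ω*−1 = 0.9660645
Need (0.9660645)^m ≤ 10^(−5): m ≥ 5·ln10/|ln 0.9660645| = 11.5129/0.0345247 = 333.469 ⇒ m = 334.

m = 334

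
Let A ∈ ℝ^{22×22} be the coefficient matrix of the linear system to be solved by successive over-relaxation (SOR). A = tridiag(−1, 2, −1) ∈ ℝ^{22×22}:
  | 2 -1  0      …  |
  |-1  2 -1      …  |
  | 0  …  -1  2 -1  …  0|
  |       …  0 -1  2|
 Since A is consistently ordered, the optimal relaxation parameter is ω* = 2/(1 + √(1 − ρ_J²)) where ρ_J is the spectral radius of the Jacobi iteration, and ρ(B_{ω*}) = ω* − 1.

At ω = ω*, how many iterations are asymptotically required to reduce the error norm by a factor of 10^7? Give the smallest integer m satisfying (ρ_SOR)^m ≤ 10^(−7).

[ρ_J] n=22: ρ(B_J) = cos(π/(n+1)) = cos(π/23) = 0.9906859.
root = sin(π/23) = 0.1361666  (since 1−cos² = sin²).
So ω* = 2/1.1361666 = 1.7603052 (Young).
Hence ρ(B_{ω*}) = 1.7603052 − 1 = 0.7603052.
m ≥ 7·ln10 / (−ln 0.7603052) = 58.818; smallest integer m = 59.

m = 59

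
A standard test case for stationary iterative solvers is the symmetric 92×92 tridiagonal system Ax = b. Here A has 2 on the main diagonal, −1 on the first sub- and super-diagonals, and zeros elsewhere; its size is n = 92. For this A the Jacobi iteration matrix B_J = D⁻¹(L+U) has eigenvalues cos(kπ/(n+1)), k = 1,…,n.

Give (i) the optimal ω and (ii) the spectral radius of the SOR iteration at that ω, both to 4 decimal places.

ω* = 1.9347, ρ_SOR = 0.9347

B_J for the 92×92 system has eigenvalues cos(kπ/93); ρ_J = cos(π/93) = 0.9994.
1 − cos²(π/93) = sin²(π/93) ⇒ √(1−ρ_J²) = sin(π/93) = 0.03377.
ω* = 2/(1+0.03377) = 1.9347
Hence ρ(B_{ω*}) = 1.9347 − 1 = 0.9347.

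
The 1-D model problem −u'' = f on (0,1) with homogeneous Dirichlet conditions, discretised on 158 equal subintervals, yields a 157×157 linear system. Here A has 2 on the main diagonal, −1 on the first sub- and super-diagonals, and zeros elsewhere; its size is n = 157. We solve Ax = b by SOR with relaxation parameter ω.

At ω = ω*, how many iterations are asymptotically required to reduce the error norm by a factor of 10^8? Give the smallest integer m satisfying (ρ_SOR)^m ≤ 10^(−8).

m = 464

n=157: λ(B_J) = 1 − λ(A)/2 = cos(kπ/158); k=1 gives ρ_J = 0.9998023.
√(1 − cos²(π/158)) = sin(π/158) ≈ 0.0198822.
Young: ω* = 2/(1+√(1−ρ_J²)) = 2/(1+0.0198822) = 2/1.0198822 = 1.9610108.
Hence ρ(B_{ω*}) = 1.9610108 − 1 = 0.9610108.
ρ_SOR^m ≤ 10^(−8) ⇔ m ≥ 8·ln10/(−ln 0.9610108) = 18.4207/0.0397696 = 463.185; m = ⌈463.185⌉ = 464.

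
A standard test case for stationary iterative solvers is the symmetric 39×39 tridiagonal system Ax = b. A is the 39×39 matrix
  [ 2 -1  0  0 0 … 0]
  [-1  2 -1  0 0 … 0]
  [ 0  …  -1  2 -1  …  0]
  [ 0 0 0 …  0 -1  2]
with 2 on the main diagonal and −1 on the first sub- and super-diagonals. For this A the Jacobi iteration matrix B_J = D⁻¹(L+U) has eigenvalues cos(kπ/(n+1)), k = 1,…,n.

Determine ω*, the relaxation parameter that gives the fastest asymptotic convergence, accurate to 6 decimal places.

B_J for the 39×39 system has eigenvalues cos(kπ/40); ρ_J = cos(π/40) = 0.996917.
root = sin(π/40) = 0.0784591  (since 1−cos² = sin²).
Young: ω* = 2/(1+√(1−ρ_J²)) = 2/(1+0.0784591) = 2/1.0784591 = 1.854498.
and ρ(B_{ω*}) = 1.854498 − 1 = 0.854498.

ω* = 1.854498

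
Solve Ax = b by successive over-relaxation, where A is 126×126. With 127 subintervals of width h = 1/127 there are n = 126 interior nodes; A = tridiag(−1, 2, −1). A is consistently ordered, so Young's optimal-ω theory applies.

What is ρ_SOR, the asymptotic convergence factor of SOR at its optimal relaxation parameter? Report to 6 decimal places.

spectrum of D⁻¹(L+U) = {cos(kπ/127) : 1≤k≤126}; ρ_J = cos(π/127) = 0.999694.
√(1−ρ_J²) simplifies to sin(π/127) = 0.0247344.
Young: ω* = 2/(1+√(1−ρ_J²)) = 2/(1+0.0247344) = 2/1.0247344 = 1.951725.
ρ_SOR = ω* − 1 ≈ 0.951725.

ρ_SOR = 0.951725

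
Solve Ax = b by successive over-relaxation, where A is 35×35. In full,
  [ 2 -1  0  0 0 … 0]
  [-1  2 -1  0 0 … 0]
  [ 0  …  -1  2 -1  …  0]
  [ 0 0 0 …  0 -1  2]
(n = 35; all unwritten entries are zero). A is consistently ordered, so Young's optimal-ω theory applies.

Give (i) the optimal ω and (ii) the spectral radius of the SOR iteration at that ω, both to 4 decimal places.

ω* = 1.8397, ρ_SOR = 0.8397

spectrum of D⁻¹(L+U) = {cos(kπ/36) : 1≤k≤35}; ρ_J = cos(π/36) = 0.9962.
√(1 − cos²(π/36)) = sin(π/36) ≈ 0.08716.
ω* = 2/(1+0.08716) = 1.8397
ρ_SOR = ω* − 1 ≈ 0.8397.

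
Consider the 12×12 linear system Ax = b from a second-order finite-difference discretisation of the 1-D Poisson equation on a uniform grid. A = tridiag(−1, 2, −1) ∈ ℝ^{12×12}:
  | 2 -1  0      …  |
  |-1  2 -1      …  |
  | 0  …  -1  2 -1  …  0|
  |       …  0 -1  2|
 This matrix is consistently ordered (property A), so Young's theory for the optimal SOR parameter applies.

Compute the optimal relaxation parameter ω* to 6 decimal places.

spectrum of D⁻¹(L+U) = {cos(kπ/13) : 1≤k≤12}; ρ_J = cos(π/13) = 0.970942.
√(1−ρ_J²) simplifies to sin(π/13) = 0.2393157.
ω* = 2/(1+0.2393157) = 1.613794
At ω = 1.613794 every |λ(B_ω)| = ω−1, so ρ_SOR = 0.613794.

ω* = 1.613794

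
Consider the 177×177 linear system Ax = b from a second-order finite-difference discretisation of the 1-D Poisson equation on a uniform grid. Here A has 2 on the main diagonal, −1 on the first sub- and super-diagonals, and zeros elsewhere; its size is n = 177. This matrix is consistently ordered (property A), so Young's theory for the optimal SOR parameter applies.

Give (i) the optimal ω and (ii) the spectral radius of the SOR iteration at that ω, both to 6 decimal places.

B_J for the 177×177 system has eigenvalues cos(kπ/178); ρ_J = cos(π/178) = 0.999844.
√(1 − cos²(π/178)) = sin(π/178) ≈ 0.0176485.
[ω*] 2 ÷ (1 + 0.0176485) = 2 ÷ 1.0176485 = 1.965315.
[ρ_SOR] ω* − 1 = 0.965315.

ω* = 1.965315, ρ_SOR = 0.965315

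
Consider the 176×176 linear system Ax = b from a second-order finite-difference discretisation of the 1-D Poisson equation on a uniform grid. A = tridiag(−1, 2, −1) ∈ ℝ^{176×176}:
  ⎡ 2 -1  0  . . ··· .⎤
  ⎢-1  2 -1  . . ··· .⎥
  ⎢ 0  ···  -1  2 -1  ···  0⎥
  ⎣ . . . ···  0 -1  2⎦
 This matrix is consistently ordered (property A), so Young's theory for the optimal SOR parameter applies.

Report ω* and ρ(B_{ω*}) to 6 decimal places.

ω* = 1.965123, ρ_SOR = 0.965123

With n=176, ρ(Jacobi) = cos(π/177) = 0.999842.
√(1−ρ_J²) simplifies to sin(π/177) = 0.0177482.
ω* = 2/(1 + 0.0177482) = 2/1.0177482 = 1.965123.
and ρ(B_{ω*}) = 1.965123 − 1 = 0.965123.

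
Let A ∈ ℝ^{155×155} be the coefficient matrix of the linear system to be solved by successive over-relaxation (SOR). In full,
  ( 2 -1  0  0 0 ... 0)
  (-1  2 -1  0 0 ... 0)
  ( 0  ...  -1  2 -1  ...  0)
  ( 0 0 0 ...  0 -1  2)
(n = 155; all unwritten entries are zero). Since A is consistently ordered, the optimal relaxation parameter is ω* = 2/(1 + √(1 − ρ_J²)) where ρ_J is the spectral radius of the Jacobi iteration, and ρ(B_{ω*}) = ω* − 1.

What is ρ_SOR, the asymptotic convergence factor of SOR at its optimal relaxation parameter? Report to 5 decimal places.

ρ_SOR = 0.96052

ρ_J = max_k |cos(kπ/156)| = cos(π/156) = 0.99980
√(1−ρ_J²) simplifies to sin(π/156) = 0.020137.
[ω*] 2 ÷ (1 + 0.020137) = 2 ÷ 1.020137 = 1.96052.
[ρ_SOR] ω* − 1 = 0.96052.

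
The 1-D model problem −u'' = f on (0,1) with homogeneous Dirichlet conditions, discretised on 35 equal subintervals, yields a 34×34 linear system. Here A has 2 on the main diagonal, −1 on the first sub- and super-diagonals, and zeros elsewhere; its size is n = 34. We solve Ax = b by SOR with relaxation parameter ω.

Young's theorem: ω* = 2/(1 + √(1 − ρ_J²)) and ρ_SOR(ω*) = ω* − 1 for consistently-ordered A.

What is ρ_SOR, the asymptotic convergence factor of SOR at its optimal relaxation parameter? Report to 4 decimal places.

B_J for the 34×34 system has eigenvalues cos(kπ/35); ρ_J = cos(π/35) = 0.9960.
root = sin(π/35) = 0.08964  (since 1−cos² = sin²).
Then 2/(1+√(1−ρ_J²)) = 2/(1+0.08964); ω* = 2/1.08964 = 1.8355.
ρ_SOR = ω* − 1 = 1.8355 − 1 = 0.8355.

ρ_SOR = 0.8355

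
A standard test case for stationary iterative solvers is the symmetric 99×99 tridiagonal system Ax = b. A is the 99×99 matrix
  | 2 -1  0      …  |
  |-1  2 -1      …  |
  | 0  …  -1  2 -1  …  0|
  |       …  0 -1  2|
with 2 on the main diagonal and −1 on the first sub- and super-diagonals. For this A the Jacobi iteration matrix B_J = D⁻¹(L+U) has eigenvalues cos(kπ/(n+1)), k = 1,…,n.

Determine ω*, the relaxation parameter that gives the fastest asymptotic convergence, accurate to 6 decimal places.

With n=99, ρ(Jacobi) = cos(π/100) = 0.999507.
root = sin(π/100) = 0.0314108  (since 1−cos² = sin²).
Then 2/(1+√(1−ρ_J²)) = 2/(1+0.0314108); ω* = 2/1.0314108 = 1.939092.
[ρ_SOR] ω* − 1 = 0.939092.

ω* = 1.939092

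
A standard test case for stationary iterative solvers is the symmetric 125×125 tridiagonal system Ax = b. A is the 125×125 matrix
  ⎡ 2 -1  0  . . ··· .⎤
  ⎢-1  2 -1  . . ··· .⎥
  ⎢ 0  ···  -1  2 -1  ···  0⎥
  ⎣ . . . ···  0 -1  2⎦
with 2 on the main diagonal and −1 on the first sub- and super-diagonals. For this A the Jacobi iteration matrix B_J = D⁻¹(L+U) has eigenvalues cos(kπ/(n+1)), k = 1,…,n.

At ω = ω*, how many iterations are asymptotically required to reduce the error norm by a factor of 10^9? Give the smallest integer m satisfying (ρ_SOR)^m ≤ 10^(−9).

m = 416

spectrum of D⁻¹(L+U) = {cos(kπ/126) : 1≤k≤125}; ρ_J = cos(π/126) = 0.9996892.
√(1−ρ_J²) simplifies to sin(π/126) = 0.0249307.
ω* = 2 / (1 + 0.0249307) = 2 / 1.0249307 ≈ 1.9513514.
ρ_SOR = ω* − 1 ≈ 0.9513514.
(0.9513514)^m ≤ 10^{−9}  ⇒  m·ln(0.9513514) ≤ −9·ln10  ⇒  m ≥ 415.531  ⇒  m = 416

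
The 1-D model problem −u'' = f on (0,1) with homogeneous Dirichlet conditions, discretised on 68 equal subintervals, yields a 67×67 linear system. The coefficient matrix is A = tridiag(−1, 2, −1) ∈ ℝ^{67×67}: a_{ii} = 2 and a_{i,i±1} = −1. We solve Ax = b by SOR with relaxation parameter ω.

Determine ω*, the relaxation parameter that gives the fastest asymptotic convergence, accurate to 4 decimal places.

spectrum of D⁻¹(L+U) = {cos(kπ/68) : 1≤k≤67}; ρ_J = cos(π/68) = 0.9989.
√(1−ρ_J²) = |sin(π/68)| = 0.04618
[ω*] 2 ÷ (1 + 0.04618) = 2 ÷ 1.04618 = 1.9117.
Hence ρ(B_{ω*}) = 1.9117 − 1 = 0.9117.

ω* = 1.9117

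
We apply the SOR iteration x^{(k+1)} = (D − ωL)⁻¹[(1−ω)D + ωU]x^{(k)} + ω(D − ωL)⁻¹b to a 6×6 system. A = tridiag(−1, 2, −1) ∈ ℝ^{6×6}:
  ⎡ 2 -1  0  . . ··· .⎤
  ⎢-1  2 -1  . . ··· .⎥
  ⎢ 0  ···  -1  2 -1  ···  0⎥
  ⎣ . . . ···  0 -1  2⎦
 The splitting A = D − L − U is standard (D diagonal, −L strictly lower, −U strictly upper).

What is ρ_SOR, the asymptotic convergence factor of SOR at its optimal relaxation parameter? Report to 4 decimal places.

ρ_SOR = 0.3948

With n=6, ρ(Jacobi) = cos(π/7) = 0.9010.
root = sin(π/7) = 0.43388  (since 1−cos² = sin²).
So ω* = 2/1.43388 = 1.3948 (Young).
ρ_SOR = ω* − 1 ≈ 0.3948.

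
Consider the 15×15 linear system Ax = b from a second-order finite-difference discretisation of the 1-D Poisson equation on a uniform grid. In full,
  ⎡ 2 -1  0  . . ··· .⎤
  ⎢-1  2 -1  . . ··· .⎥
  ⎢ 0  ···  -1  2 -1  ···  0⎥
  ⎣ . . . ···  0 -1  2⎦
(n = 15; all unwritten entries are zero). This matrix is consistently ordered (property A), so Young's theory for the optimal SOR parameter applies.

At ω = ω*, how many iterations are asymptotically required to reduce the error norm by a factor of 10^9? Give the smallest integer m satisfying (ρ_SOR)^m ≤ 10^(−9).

n=15: λ(B_J) = 1 − λ(A)/2 = cos(kπ/16); k=1 gives ρ_J = 0.9807853.
1 − cos²(π/16) = sin²(π/16) ⇒ √(1−ρ_J²) = sin(π/16) = 0.1950903.
Then 2/(1+√(1−ρ_J²)) = 2/(1+0.1950903); ω* = 2/1.1950903 = 1.6735137.
Hence ρ(B_{ω*}) = 1.6735137 − 1 = 0.6735137.
For 9 digits: m = 9·ln10 / (−ln 0.6735137) = 20.7233/0.395247 = 52.431; round up → m = 53.

m = 53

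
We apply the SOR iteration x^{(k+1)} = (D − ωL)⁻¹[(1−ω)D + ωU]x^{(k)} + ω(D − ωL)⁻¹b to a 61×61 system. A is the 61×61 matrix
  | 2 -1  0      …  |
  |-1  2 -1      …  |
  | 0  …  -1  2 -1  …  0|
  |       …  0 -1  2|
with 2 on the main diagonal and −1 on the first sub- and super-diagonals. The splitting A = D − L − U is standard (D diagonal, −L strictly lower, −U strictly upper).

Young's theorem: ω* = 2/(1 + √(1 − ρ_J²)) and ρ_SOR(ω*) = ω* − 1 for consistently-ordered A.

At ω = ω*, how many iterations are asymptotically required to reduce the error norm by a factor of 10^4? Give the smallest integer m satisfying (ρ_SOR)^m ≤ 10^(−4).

m = 91

[ρ_J] n=61: ρ(B_J) = cos(π/(n+1)) = cos(π/62) = 0.9987165.
root = sin(π/62) = 0.0506492  (since 1−cos² = sin²).
ω* = 2 / (1 + 0.0506492) = 2 / 1.0506492 ≈ 1.9035849.
ρ_SOR = ω* − 1 = 1.9035849 − 1 = 0.9035849.
4·ln10 = 9.21034; −ln(0.9035849) = 0.101385; m = ⌈9.21034/0.101385⌉ = ⌈90.845⌉ = 91.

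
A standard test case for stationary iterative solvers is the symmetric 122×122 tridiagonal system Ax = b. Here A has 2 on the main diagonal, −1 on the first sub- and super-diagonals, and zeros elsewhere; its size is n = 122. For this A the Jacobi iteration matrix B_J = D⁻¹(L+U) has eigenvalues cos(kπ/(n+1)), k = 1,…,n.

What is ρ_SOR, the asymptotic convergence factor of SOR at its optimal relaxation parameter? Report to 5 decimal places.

ρ_SOR = 0.95019

spectrum of D⁻¹(L+U) = {cos(kπ/123) : 1≤k≤122}; ρ_J = cos(π/123) = 0.99967.
1 − cos²(π/123) = sin²(π/123) ⇒ √(1−ρ_J²) = sin(π/123) = 0.025539.
ω* = 2 / (1 + 0.025539) = 2 / 1.025539 ≈ 1.95019.
ρ_SOR = ω* − 1 ≈ 0.95019.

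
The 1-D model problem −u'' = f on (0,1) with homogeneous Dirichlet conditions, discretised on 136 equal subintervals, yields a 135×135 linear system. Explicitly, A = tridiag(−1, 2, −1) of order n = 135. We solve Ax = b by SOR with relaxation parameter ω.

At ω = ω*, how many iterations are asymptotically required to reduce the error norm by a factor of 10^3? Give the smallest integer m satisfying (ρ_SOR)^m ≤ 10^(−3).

m = 150

spectrum of D⁻¹(L+U) = {cos(kπ/136) : 1≤k≤135}; ρ_J = cos(π/136) = 0.9997332.
1 − cos²(π/136) = sin²(π/136) ⇒ √(1−ρ_J²) = sin(π/136) = 0.0230979.
ω* = 2/(1 + 0.0230979) = 2/1.0230979 = 1.9548471.
At ω = 1.9548471 every |λ(B_ω)| = ω−1, so ρ_SOR = 0.9548471.
(0.9548471)^m ≤ 10^{−3}  ⇒  m·ln(0.9548471) ≤ −3·ln10  ⇒  m ≥ 149.505  ⇒  m = 150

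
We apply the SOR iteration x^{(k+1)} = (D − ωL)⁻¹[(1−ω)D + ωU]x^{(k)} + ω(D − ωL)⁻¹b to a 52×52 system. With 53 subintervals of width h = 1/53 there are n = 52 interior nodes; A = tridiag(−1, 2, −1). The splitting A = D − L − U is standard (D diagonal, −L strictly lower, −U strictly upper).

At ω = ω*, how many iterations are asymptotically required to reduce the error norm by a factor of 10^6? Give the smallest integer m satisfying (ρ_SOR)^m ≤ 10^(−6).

m = 117

B_J for the 52×52 system has eigenvalues cos(kπ/53); ρ_J = cos(π/53) = 0.9982437.
root = sin(π/53) = 0.0592406  (since 1−cos² = sin²).
Young: ω* = 2/(1+√(1−ρ_J²)) = 2/(1+0.0592406) = 2/1.0592406 = 1.8881451.
ρ_SOR = ω* − 1 ≈ 0.8881451.
m ≥ 6·ln10 / (−ln 0.8881451) = 116.469; smallest integer m = 117.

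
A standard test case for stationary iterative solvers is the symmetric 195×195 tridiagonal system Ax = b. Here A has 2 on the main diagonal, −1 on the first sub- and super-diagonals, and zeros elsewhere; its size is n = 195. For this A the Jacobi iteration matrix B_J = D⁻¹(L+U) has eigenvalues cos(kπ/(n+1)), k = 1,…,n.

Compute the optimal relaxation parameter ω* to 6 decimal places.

ω* = 1.968450

[ρ_J] n=195: ρ(B_J) = cos(π/(n+1)) = cos(π/196) = 0.999872.
root = sin(π/196) = 0.0160278  (since 1−cos² = sin²).
ω* = 2/(1 + 0.0160278) = 2/1.0160278 = 1.968450.
ρ(B_{ω*}) = ω*−1 = 0.968450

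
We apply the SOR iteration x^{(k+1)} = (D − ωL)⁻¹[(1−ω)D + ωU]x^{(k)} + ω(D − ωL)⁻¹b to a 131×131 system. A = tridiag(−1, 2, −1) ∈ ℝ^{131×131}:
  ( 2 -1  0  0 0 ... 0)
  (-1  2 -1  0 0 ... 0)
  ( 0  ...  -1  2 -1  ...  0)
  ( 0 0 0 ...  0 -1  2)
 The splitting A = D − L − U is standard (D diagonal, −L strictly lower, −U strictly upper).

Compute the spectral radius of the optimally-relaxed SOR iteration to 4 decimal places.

ρ_SOR = 0.9535

[ρ_J] n=131: ρ(B_J) = cos(π/(n+1)) = cos(π/132) = 0.9997.
√(1−ρ_J²) simplifies to sin(π/132) = 0.02380.
Young: ω* = 2/(1+√(1−ρ_J²)) = 2/(1+0.02380) = 2/1.02380 = 1.9535.
ρ_SOR = ω* − 1 ≈ 0.9535.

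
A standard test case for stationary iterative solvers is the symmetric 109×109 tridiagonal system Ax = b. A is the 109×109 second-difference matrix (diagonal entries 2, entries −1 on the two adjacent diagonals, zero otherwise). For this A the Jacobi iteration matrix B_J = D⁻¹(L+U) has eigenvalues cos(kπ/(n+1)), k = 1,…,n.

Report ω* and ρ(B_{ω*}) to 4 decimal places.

ω* = 1.9445, ρ_SOR = 0.9445

spectrum of D⁻¹(L+U) = {cos(kπ/110) : 1≤k≤109}; ρ_J = cos(π/110) = 0.9996.
1 − cos²(π/110) = sin²(π/110) ⇒ √(1−ρ_J²) = sin(π/110) = 0.02856.
ω* = 2 / (1 + 0.02856) = 2 / 1.02856 ≈ 1.9445.
ρ_SOR = ω* − 1 ≈ 0.9445.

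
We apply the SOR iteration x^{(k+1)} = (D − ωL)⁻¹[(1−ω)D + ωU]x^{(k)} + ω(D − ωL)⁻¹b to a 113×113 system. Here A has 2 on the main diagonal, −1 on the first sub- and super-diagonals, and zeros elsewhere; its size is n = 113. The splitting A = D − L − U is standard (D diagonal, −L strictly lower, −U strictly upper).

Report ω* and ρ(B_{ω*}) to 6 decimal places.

ω* = 1.946369, ρ_SOR = 0.946369

ρ_J = max_k |cos(kπ/114)| = cos(π/114) = 0.999620
√(1−ρ_J²) simplifies to sin(π/114) = 0.0275543.
Young: ω* = 2/(1+√(1−ρ_J²)) = 2/(1+0.0275543) = 2/1.0275543 = 1.946369.
ρ(B_{ω*}) = ω*−1 = 0.946369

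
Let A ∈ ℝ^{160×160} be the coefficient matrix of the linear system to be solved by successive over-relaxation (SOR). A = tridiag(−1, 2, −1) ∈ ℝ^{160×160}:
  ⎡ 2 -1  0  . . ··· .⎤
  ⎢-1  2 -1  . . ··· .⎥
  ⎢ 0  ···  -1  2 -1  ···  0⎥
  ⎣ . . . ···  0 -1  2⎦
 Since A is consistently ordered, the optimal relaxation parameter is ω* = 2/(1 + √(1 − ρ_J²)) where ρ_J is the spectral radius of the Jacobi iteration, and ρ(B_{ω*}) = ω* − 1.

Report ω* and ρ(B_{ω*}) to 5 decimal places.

With n=160, ρ(Jacobi) = cos(π/161) = 0.99981.
√(1−ρ_J²) = |sin(π/161)| = 0.019512
[ω*] 2 ÷ (1 + 0.019512) = 2 ÷ 1.019512 = 1.96172.
Hence ρ(B_{ω*}) = 1.96172 − 1 = 0.96172.

ω* = 1.96172, ρ_SOR = 0.96172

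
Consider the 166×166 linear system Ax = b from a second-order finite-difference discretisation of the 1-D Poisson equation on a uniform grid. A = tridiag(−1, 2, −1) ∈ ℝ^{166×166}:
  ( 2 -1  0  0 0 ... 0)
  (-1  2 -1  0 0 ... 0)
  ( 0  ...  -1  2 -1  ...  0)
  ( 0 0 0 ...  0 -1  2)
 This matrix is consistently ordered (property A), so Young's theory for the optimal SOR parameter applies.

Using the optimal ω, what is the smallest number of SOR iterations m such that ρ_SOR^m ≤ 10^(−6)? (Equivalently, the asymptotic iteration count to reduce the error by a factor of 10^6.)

m = 368

spectrum of D⁻¹(L+U) = {cos(kπ/167) : 1≤k≤166}; ρ_J = cos(π/167) = 0.9998231.
1 − cos²(π/167) = sin²(π/167) ⇒ √(1−ρ_J²) = sin(π/167) = 0.0188108.
ω* = 2/(1 + 0.0188108) = 2/1.0188108 = 1.9630730.
ρ_SOR = ω* − 1 ≈ 0.9630730.
Need (0.9630730)^m ≤ 10^(−6): m ≥ 6·ln10/|ln 0.9630730| = 13.8155/0.0376261 = 367.179 ⇒ m = 368.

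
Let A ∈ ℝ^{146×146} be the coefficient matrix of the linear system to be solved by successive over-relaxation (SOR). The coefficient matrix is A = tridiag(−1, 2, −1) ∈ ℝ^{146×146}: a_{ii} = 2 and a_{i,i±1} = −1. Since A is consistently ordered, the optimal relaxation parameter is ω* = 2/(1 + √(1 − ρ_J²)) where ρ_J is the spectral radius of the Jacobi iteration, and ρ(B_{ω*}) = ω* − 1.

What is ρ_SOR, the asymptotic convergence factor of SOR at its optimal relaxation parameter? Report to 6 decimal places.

ρ_SOR = 0.958155

[ρ_J] n=146: ρ(B_J) = cos(π/(n+1)) = cos(π/147) = 0.999772.
√(1 − cos²(π/147)) = sin(π/147) ≈ 0.0213698.
ω* = 2/(1+0.0213698) = 1.958155
[ρ_SOR] ω* − 1 = 0.958155.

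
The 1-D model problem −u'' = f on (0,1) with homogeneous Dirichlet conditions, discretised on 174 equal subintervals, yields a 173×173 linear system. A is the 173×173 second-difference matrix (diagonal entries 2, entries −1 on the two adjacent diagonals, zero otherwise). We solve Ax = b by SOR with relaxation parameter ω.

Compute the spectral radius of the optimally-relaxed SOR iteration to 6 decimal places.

ρ_SOR = 0.964532

½·tridiag(1,0,1) at n=173: λ_k = cos(kπ/174); max |λ| at k=1 ⇒ ρ_J = cos(π/174) ≈ 0.999837.
√(1−ρ_J²) = |sin(π/174)| = 0.0180541
Then 2/(1+√(1−ρ_J²)) = 2/(1+0.0180541); ω* = 2/1.0180541 = 1.964532.
ρ_SOR = ω* − 1 ≈ 0.964532.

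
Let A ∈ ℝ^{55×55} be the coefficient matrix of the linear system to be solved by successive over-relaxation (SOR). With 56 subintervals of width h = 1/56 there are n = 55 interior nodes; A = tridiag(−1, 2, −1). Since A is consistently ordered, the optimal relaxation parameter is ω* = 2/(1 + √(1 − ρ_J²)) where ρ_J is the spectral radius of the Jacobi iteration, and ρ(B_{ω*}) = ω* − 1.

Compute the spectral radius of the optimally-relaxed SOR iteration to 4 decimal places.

B_J for the 55×55 system has eigenvalues cos(kπ/56); ρ_J = cos(π/56) = 0.9984.
√(1−ρ_J²) simplifies to sin(π/56) = 0.05607.
Then 2/(1+√(1−ρ_J²)) = 2/(1+0.05607); ω* = 2/1.05607 = 1.8938.
ρ_SOR = ω* − 1 = 1.8938 − 1 = 0.8938.

ρ_SOR = 0.8938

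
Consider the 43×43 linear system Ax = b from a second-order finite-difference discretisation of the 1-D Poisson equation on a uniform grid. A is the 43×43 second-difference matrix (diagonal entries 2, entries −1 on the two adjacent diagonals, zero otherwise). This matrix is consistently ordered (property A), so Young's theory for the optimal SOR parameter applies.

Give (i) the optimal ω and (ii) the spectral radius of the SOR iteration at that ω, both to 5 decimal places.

ω* = 1.86682, ρ_SOR = 0.86682

n=43: λ(B_J) = 1 − λ(A)/2 = cos(kπ/44); k=1 gives ρ_J = 0.99745.
√(1 − cos²(π/44)) = sin(π/44) ≈ 0.071339.
So ω* = 2/1.071339 = 1.86682 (Young).
and ρ(B_{ω*}) = 1.86682 − 1 = 0.86682.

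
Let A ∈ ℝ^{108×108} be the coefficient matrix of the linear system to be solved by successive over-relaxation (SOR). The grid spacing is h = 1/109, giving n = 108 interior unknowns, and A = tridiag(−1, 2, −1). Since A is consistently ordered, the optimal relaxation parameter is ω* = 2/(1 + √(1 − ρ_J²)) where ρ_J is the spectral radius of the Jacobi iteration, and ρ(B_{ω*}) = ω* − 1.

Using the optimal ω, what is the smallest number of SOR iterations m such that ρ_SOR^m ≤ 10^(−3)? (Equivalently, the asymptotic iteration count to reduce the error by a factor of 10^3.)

m = 120

spectrum of D⁻¹(L+U) = {cos(kπ/109) : 1≤k≤108}; ρ_J = cos(π/109) = 0.9995847.
root = sin(π/109) = 0.0288180  (since 1−cos² = sin²).
ω* = 2/(1+0.0288180) = 1.9439784
At ω = 1.9439784 every |λ(B_ω)| = ω−1, so ρ_SOR = 0.9439784.
ρ_SOR^m ≤ 10^(−3) ⇔ m ≥ 3·ln10/(−ln 0.9439784) = 6.90776/0.057652 = 119.818; m = ⌈119.818⌉ = 120.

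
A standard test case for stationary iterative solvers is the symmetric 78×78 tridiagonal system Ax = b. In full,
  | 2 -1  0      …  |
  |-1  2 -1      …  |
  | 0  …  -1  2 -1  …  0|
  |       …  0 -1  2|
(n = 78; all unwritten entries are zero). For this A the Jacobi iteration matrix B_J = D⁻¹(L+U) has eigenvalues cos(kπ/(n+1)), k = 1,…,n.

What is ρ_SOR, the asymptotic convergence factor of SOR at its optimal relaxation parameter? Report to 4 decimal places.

ρ_SOR = 0.9235

spectrum of D⁻¹(L+U) = {cos(kπ/79) : 1≤k≤78}; ρ_J = cos(π/79) = 0.9992.
root = sin(π/79) = 0.03976  (since 1−cos² = sin²).
ω* = 2/(1 + 0.03976) = 2/1.03976 = 1.9235.
At ω = 1.9235 every |λ(B_ω)| = ω−1, so ρ_SOR = 0.9235.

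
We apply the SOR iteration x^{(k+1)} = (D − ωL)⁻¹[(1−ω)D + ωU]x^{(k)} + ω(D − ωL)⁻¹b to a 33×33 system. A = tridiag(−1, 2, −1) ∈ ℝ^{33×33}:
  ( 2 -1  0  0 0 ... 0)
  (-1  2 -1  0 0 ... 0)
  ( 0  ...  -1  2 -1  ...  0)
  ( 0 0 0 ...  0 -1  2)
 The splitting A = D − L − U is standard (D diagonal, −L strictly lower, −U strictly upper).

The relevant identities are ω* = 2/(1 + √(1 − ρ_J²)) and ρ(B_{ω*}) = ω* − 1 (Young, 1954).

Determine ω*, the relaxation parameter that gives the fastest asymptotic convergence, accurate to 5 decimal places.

spectrum of D⁻¹(L+U) = {cos(kπ/34) : 1≤k≤33}; ρ_J = cos(π/34) = 0.99573.
1 − cos²(π/34) = sin²(π/34) ⇒ √(1−ρ_J²) = sin(π/34) = 0.092268.
So ω* = 2/1.092268 = 1.83105 (Young).
and ρ(B_{ω*}) = 1.83105 − 1 = 0.83105.

ω* = 1.83105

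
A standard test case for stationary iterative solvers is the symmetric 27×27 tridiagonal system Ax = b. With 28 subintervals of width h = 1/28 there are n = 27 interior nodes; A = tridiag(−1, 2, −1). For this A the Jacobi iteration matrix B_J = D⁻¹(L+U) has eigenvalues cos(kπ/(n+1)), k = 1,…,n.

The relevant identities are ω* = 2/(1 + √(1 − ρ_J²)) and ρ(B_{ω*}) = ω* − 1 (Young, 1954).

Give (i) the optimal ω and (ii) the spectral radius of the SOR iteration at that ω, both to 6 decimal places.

[ρ_J] n=27: ρ(B_J) = cos(π/(n+1)) = cos(π/28) = 0.993712.
√(1−ρ_J²) simplifies to sin(π/28) = 0.1119645.
So ω* = 2/1.1119645 = 1.798619 (Young).
[ρ_SOR] ω* − 1 = 0.798619.

ω* = 1.798619, ρ_SOR = 0.798619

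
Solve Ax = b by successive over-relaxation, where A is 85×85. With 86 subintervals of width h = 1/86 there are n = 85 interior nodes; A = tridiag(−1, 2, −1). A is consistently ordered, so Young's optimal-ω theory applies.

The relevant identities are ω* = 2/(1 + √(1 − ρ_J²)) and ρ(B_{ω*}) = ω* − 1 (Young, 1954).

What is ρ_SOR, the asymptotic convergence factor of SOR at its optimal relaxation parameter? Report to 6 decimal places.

½·tridiag(1,0,1) at n=85: λ_k = cos(kπ/86); max |λ| at k=1 ⇒ ρ_J = cos(π/86) ≈ 0.999333.
root = sin(π/86) = 0.0365220  (since 1−cos² = sin²).
Then 2/(1+√(1−ρ_J²)) = 2/(1+0.0365220); ω* = 2/1.0365220 = 1.929530.
Hence ρ(B_{ω*}) = 1.929530 − 1 = 0.929530.

ρ_SOR = 0.929530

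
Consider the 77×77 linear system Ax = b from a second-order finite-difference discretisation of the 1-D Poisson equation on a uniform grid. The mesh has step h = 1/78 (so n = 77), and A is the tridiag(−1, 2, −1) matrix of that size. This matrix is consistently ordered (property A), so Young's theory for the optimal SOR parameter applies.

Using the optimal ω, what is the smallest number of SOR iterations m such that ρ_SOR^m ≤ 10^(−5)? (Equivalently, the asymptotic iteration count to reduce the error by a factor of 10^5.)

m = 143

spectrum of D⁻¹(L+U) = {cos(kπ/78) : 1≤k≤77}; ρ_J = cos(π/78) = 0.9991890.
√(1 − cos²(π/78)) = sin(π/78) ≈ 0.0402659.
So ω* = 2/1.0402659 = 1.9225854 (Young).
and ρ(B_{ω*}) = 1.9225854 − 1 = 0.9225854.
ρ_SOR^m ≤ 10^(−5) ⇔ m ≥ 5·ln10/(−ln 0.9225854) = 11.5129/0.0805753 = 142.884; m = ⌈142.884⌉ = 143.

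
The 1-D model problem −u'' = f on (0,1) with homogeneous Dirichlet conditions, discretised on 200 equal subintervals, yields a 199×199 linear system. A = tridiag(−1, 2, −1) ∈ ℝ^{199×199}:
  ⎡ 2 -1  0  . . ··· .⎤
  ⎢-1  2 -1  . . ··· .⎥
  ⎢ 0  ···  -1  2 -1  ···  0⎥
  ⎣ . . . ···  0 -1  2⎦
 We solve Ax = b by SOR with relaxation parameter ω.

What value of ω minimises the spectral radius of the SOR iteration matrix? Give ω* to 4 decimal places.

ω* = 1.9691

spectrum of D⁻¹(L+U) = {cos(kπ/200) : 1≤k≤199}; ρ_J = cos(π/200) = 0.9999.
root = sin(π/200) = 0.01571  (since 1−cos² = sin²).
ω* = 2/(1+0.01571) = 1.9691
ρ(B_{ω*}) = ω*−1 = 0.9691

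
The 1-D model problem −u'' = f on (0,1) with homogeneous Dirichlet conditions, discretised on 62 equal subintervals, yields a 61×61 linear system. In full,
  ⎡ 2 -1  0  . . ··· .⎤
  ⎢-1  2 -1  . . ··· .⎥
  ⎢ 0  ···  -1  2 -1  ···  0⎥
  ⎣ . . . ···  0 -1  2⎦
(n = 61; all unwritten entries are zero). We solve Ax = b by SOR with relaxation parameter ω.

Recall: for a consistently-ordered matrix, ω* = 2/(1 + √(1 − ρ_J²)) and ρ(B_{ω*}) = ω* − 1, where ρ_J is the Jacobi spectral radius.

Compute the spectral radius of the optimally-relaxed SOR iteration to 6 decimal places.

½·tridiag(1,0,1) at n=61: λ_k = cos(kπ/62); max |λ| at k=1 ⇒ ρ_J = cos(π/62) ≈ 0.998717.
√(1−ρ_J²) simplifies to sin(π/62) = 0.0506492.
Then 2/(1+√(1−ρ_J²)) = 2/(1+0.0506492); ω* = 2/1.0506492 = 1.903585.
[ρ_SOR] ω* − 1 = 0.903585.

ρ_SOR = 0.903585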